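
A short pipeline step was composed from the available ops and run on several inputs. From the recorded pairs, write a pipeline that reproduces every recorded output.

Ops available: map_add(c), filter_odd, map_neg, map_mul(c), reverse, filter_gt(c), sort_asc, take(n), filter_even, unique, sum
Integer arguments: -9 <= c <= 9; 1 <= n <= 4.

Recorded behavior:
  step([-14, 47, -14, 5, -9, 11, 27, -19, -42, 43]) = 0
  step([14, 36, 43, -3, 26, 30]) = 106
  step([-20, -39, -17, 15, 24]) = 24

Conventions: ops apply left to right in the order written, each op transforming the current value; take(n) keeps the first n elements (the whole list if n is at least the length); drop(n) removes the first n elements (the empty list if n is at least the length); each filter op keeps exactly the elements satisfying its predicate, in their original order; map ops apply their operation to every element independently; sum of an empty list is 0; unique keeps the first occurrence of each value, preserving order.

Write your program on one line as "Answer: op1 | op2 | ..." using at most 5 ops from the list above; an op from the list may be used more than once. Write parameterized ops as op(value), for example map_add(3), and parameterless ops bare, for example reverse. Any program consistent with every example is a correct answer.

reverse | filter_gt(7) | filter_even | sum

Check, running the answer program on each example:
  [-14, 47, -14, 5, -9, 11, 27, -19, -42, 43] -> [43, -42, -19, 27, 11, -9, 5, -14, 47, -14] -> [43, 27, 11, 47] -> [] -> 0
  [14, 36, 43, -3, 26, 30] -> [30, 26, -3, 43, 36, 14] -> [30, 26, 43, 36, 14] -> [30, 26, 36, 14] -> 106
  [-20, -39, -17, 15, 24] -> [24, 15, -17, -39, -20] -> [24, 15] -> [24] -> 24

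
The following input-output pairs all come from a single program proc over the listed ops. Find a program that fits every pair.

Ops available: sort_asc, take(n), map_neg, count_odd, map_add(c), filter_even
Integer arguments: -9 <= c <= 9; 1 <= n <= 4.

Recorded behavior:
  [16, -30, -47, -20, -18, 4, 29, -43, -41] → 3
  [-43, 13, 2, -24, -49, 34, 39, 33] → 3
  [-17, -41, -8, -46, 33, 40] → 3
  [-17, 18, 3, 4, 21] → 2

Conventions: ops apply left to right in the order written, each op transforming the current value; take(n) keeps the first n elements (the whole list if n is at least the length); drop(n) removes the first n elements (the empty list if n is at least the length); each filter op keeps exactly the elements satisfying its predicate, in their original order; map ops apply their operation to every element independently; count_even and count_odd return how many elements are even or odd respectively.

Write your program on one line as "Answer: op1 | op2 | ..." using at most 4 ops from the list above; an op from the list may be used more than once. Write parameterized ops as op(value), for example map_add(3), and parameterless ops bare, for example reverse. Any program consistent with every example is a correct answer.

filter_even | take(3) | map_add(9) | count_odd

Check, running the answer program on each example:
  [16, -30, -47, -20, -18, 4, 29, -43, -41] -> [16, -30, -20, -18, 4] -> [16, -30, -20] -> [25, -21, -11] -> 3
  [-43, 13, 2, -24, -49, 34, 39, 33] -> [2, -24, 34] -> [2, -24, 34] -> [11, -15, 43] -> 3
  [-17, -41, -8, -46, 33, 40] -> [-8, -46, 40] -> [-8, -46, 40] -> [1, -37, 49] -> 3
  [-17, 18, 3, 4, 21] -> [18, 4] -> [18, 4] -> [27, 13] -> 2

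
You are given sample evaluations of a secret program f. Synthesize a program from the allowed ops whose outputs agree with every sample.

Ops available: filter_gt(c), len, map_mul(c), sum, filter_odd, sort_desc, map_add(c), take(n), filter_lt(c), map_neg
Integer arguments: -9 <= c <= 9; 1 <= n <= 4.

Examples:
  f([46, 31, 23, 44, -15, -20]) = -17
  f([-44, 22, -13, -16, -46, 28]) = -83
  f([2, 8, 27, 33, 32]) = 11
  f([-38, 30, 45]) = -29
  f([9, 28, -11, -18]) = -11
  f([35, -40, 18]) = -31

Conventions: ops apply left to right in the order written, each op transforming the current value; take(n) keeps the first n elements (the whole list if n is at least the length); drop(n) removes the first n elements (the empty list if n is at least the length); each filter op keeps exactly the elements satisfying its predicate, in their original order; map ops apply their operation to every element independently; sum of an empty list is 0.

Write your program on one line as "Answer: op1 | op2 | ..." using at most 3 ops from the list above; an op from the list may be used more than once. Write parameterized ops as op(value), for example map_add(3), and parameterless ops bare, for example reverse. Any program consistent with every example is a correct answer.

filter_lt(6) | map_add(9) | sum

Check, running the answer program on each example:
  [46, 31, 23, 44, -15, -20] -> [-15, -20] -> [-6, -11] -> -17
  [-44, 22, -13, -16, -46, 28] -> [-44, -13, -16, -46] -> [-35, -4, -7, -37] -> -83
  [2, 8, 27, 33, 32] -> [2] -> [11] -> 11
  [-38, 30, 45] -> [-38] -> [-29] -> -29
  [9, 28, -11, -18] -> [-11, -18] -> [-2, -9] -> -11
  [35, -40, 18] -> [-40] -> [-31] -> -31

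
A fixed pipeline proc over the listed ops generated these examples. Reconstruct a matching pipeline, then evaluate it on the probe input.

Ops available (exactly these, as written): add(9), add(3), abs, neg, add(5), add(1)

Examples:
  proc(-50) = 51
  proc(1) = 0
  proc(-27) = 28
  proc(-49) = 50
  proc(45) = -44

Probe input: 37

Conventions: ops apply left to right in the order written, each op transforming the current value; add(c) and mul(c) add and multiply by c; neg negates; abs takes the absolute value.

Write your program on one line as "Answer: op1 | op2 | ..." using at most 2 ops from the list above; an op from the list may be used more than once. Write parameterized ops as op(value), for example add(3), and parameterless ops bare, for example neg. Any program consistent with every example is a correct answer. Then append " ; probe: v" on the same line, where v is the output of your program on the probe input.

neg | add(1) ; probe: -36

Check, running the answer program on each example:
  -50 -> 50 -> 51
  1 -> -1 -> 0
  -27 -> 27 -> 28
  -49 -> 49 -> 50
  45 -> -45 -> -44
  probe: 37 -> -37 -> -36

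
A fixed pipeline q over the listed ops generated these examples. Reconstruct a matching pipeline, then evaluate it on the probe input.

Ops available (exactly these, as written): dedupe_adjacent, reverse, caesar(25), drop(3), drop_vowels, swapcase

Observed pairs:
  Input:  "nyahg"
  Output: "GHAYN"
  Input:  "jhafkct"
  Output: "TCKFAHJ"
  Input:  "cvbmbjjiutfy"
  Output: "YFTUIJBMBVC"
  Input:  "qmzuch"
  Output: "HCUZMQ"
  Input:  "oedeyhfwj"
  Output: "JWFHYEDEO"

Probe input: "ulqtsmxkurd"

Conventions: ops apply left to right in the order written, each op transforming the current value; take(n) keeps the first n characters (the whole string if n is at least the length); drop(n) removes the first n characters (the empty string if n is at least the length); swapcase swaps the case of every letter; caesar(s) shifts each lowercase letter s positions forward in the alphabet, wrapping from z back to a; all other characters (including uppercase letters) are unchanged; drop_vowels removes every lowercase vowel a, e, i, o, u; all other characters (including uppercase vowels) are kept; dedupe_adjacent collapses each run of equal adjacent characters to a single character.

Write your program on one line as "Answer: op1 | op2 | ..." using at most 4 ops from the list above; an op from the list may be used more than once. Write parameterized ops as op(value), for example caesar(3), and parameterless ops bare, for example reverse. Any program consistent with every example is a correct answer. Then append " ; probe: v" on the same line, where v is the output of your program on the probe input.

dedupe_adjacent | swapcase | reverse ; probe: "DRUKXMSTQLU"

Check, running the answer program on each example:
  "nyahg" -> "nyahg" -> "NYAHG" -> "GHAYN"
  "jhafkct" -> "jhafkct" -> "JHAFKCT" -> "TCKFAHJ"
  "cvbmbjjiutfy" -> "cvbmbjiutfy" -> "CVBMBJIUTFY" -> "YFTUIJBMBVC"
  "qmzuch" -> "qmzuch" -> "QMZUCH" -> "HCUZMQ"
  "oedeyhfwj" -> "oedeyhfwj" -> "OEDEYHFWJ" -> "JWFHYEDEO"
  probe: "ulqtsmxkurd" -> "ulqtsmxkurd" -> "ULQTSMXKURD" -> "DRUKXMSTQLU"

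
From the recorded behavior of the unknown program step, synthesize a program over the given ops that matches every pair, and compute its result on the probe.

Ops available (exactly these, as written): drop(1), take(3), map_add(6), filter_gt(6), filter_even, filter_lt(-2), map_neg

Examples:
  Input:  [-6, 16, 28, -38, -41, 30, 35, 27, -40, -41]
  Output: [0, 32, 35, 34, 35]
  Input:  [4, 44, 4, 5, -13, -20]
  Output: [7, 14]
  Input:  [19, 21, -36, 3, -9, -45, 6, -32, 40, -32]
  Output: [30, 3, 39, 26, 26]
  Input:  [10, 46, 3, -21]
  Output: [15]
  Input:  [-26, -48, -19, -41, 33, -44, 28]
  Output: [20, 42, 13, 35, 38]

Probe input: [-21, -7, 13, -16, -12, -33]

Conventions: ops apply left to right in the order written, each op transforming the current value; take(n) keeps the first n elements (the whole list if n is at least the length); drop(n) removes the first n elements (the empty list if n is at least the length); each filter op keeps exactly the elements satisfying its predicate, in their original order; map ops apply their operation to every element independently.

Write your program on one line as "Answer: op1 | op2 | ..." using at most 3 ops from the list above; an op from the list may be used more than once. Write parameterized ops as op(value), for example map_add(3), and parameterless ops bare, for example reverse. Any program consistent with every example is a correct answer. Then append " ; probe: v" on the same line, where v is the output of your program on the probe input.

filter_lt(-2) | map_add(6) | map_neg ; probe: [15, 1, 10, 6, 27]

Check, running the answer program on each example:
  [-6, 16, 28, -38, -41, 30, 35, 27, -40, -41] -> [-6, -38, -41, -40, -41] -> [0, -32, -35, -34, -35] -> [0, 32, 35, 34, 35]
  [4, 44, 4, 5, -13, -20] -> [-13, -20] -> [-7, -14] -> [7, 14]
  [19, 21, -36, 3, -9, -45, 6, -32, 40, -32] -> [-36, -9, -45, -32, -32] -> [-30, -3, -39, -26, -26] -> [30, 3, 39, 26, 26]
  [10, 46, 3, -21] -> [-21] -> [-15] -> [15]
  [-26, -48, -19, -41, 33, -44, 28] -> [-26, -48, -19, -41, -44] -> [-20, -42, -13, -35, -38] -> [20, 42, 13, 35, 38]
  probe: [-21, -7, 13, -16, -12, -33] -> [-21, -7, -16, -12, -33] -> [-15, -1, -10, -6, -27] -> [15, 1, 10, 6, 27]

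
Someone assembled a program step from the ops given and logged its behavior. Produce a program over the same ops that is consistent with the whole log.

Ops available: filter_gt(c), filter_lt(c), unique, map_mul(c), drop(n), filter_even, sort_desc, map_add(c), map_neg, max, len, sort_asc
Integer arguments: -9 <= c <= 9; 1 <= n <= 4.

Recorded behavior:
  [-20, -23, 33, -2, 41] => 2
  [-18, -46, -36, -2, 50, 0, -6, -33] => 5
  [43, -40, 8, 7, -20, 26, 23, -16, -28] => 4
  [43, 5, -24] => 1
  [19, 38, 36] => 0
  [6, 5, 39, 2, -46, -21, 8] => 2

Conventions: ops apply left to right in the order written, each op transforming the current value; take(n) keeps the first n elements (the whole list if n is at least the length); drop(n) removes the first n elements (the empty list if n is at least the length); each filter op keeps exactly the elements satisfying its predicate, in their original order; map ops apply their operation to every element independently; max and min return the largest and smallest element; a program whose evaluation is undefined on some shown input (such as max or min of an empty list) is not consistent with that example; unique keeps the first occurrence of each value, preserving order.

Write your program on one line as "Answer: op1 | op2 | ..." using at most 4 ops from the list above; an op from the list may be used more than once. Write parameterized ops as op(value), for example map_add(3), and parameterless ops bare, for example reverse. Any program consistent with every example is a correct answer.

sort_desc | filter_lt(-5) | len

Check, running the answer program on each example:
  [-20, -23, 33, -2, 41] -> [41, 33, -2, -20, -23] -> [-20, -23] -> 2
  [-18, -46, -36, -2, 50, 0, -6, -33] -> [50, 0, -2, -6, -18, -33, -36, -46] -> [-6, -18, -33, -36, -46] -> 5
  [43, -40, 8, 7, -20, 26, 23, -16, -28] -> [43, 26, 23, 8, 7, -16, -20, -28, -40] -> [-16, -20, -28, -40] -> 4
  [43, 5, -24] -> [43, 5, -24] -> [-24] -> 1
  [19, 38, 36] -> [38, 36, 19] -> [] -> 0
  [6, 5, 39, 2, -46, -21, 8] -> [39, 8, 6, 5, 2, -21, -46] -> [-21, -46] -> 2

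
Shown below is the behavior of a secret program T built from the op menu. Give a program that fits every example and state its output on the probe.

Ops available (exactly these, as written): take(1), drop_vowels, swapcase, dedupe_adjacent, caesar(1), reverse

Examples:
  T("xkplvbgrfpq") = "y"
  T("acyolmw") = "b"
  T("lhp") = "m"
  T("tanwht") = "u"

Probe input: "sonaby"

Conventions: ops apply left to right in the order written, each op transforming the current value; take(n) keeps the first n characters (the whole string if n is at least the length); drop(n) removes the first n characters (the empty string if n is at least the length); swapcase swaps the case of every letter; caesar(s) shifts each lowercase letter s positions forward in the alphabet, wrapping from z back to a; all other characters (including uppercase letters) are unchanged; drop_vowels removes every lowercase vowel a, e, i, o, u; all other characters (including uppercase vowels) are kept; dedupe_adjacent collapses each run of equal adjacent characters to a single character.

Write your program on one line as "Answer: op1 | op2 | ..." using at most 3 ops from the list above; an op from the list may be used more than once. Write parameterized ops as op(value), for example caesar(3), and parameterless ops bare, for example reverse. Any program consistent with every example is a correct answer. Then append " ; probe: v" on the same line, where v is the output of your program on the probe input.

caesar(1) | take(1) ; probe: "t"

Check, running the answer program on each example:
  "xkplvbgrfpq" -> "ylqmwchsgqr" -> "y"
  "acyolmw" -> "bdzpmnx" -> "b"
  "lhp" -> "miq" -> "m"
  "tanwht" -> "uboxiu" -> "u"
  probe: "sonaby" -> "tpobcz" -> "t"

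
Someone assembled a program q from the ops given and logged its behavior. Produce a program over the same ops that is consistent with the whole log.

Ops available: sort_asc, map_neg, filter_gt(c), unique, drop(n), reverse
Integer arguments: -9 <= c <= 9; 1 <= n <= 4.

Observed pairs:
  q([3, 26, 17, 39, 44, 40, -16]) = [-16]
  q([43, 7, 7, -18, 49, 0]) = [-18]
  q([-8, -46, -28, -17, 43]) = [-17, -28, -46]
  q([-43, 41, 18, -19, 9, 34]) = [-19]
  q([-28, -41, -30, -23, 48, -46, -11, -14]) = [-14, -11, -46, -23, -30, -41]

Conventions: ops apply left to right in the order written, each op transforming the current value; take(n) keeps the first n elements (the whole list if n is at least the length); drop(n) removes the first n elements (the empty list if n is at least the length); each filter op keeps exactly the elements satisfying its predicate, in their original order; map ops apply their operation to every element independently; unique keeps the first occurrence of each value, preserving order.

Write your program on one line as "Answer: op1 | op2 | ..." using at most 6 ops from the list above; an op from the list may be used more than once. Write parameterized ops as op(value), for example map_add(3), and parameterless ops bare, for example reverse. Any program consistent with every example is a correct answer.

drop(1) | map_neg | filter_gt(3) | map_neg | reverse

Check, running the answer program on each example:
  [3, 26, 17, 39, 44, 40, -16] -> [26, 17, 39, 44, 40, -16] -> [-26, -17, -39, -44, -40, 16] -> [16] -> [-16] -> [-16]
  [43, 7, 7, -18, 49, 0] -> [7, 7, -18, 49, 0] -> [-7, -7, 18, -49, 0] -> [18] -> [-18] -> [-18]
  [-8, -46, -28, -17, 43] -> [-46, -28, -17, 43] -> [46, 28, 17, -43] -> [46, 28, 17] -> [-46, -28, -17] -> [-17, -28, -46]
  [-43, 41, 18, -19, 9, 34] -> [41, 18, -19, 9, 34] -> [-41, -18, 19, -9, -34] -> [19] -> [-19] -> [-19]
  [-28, -41, -30, -23, 48, -46, -11, -14] -> [-41, -30, -23, 48, -46, -11, -14] -> [41, 30, 23, -48, 46, 11, 14] -> [41, 30, 23, 46, 11, 14] -> [-41, -30, -23, -46, -11, -14] -> [-14, -11, -46, -23, -30, -41]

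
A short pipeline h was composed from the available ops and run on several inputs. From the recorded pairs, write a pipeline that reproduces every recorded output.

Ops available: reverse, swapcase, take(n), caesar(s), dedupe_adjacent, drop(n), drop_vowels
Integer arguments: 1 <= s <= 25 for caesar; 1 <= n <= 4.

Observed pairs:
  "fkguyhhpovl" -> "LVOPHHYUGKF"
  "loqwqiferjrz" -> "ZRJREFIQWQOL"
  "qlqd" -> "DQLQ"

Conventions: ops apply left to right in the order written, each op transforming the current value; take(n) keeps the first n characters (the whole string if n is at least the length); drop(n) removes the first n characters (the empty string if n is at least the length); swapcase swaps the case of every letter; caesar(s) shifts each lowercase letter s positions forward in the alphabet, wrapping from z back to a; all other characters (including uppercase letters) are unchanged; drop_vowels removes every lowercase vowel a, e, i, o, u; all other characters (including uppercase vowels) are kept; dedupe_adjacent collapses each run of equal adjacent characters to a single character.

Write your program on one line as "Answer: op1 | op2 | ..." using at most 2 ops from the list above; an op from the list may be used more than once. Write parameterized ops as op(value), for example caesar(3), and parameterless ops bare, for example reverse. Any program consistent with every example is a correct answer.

swapcase | reverse

Check, running the answer program on each example:
  "fkguyhhpovl" -> "FKGUYHHPOVL" -> "LVOPHHYUGKF"
  "loqwqiferjrz" -> "LOQWQIFERJRZ" -> "ZRJREFIQWQOL"
  "qlqd" -> "QLQD" -> "DQLQ"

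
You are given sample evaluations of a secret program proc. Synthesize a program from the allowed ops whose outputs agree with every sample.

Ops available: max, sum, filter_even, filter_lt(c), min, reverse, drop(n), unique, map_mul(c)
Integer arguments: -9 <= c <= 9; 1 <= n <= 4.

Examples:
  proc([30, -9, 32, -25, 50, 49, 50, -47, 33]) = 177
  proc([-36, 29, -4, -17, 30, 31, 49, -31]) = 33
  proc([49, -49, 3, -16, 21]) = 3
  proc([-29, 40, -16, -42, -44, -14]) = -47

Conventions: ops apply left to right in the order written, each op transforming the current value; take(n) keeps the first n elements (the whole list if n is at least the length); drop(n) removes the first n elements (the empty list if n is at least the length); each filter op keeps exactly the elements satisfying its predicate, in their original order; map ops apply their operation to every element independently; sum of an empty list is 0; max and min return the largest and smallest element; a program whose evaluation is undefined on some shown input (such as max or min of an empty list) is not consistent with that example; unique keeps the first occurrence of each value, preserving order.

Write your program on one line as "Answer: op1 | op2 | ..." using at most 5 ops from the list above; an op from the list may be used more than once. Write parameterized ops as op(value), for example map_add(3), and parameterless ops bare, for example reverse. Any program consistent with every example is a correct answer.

reverse | drop(2) | reverse | sum

Check, running the answer program on each example:
  [30, -9, 32, -25, 50, 49, 50, -47, 33] -> [33, -47, 50, 49, 50, -25, 32, -9, 30] -> [50, 49, 50, -25, 32, -9, 30] -> [30, -9, 32, -25, 50, 49, 50] -> 177
  [-36, 29, -4, -17, 30, 31, 49, -31] -> [-31, 49, 31, 30, -17, -4, 29, -36] -> [31, 30, -17, -4, 29, -36] -> [-36, 29, -4, -17, 30, 31] -> 33
  [49, -49, 3, -16, 21] -> [21, -16, 3, -49, 49] -> [3, -49, 49] -> [49, -49, 3] -> 3
  [-29, 40, -16, -42, -44, -14] -> [-14, -44, -42, -16, 40, -29] -> [-42, -16, 40, -29] -> [-29, 40, -16, -42] -> -47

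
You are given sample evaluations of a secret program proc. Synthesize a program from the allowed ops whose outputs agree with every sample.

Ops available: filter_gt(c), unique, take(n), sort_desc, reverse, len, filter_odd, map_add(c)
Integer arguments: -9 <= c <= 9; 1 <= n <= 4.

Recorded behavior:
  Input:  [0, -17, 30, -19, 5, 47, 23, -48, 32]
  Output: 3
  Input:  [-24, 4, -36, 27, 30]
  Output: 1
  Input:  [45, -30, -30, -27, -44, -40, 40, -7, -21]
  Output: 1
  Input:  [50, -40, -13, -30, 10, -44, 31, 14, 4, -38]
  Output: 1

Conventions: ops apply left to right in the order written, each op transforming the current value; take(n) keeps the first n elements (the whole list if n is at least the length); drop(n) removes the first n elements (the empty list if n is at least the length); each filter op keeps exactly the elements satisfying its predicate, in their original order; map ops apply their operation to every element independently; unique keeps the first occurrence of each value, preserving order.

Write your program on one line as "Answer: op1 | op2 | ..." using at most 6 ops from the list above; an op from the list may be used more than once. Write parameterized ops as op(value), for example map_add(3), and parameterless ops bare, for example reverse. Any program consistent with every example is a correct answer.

reverse | unique | filter_odd | filter_gt(-7) | len

Check, running the answer program on each example:
  [0, -17, 30, -19, 5, 47, 23, -48, 32] -> [32, -48, 23, 47, 5, -19, 30, -17, 0] -> [32, -48, 23, 47, 5, -19, 30, -17, 0] -> [23, 47, 5, -19, -17] -> [23, 47, 5] -> 3
  [-24, 4, -36, 27, 30] -> [30, 27, -36, 4, -24] -> [30, 27, -36, 4, -24] -> [27] -> [27] -> 1
  [45, -30, -30, -27, -44, -40, 40, -7, -21] -> [-21, -7, 40, -40, -44, -27, -30, -30, 45] -> [-21, -7, 40, -40, -44, -27, -30, 45] -> [-21, -7, -27, 45] -> [45] -> 1
  [50, -40, -13, -30, 10, -44, 31, 14, 4, -38] -> [-38, 4, 14, 31, -44, 10, -30, -13, -40, 50] -> [-38, 4, 14, 31, -44, 10, -30, -13, -40, 50] -> [31, -13] -> [31] -> 1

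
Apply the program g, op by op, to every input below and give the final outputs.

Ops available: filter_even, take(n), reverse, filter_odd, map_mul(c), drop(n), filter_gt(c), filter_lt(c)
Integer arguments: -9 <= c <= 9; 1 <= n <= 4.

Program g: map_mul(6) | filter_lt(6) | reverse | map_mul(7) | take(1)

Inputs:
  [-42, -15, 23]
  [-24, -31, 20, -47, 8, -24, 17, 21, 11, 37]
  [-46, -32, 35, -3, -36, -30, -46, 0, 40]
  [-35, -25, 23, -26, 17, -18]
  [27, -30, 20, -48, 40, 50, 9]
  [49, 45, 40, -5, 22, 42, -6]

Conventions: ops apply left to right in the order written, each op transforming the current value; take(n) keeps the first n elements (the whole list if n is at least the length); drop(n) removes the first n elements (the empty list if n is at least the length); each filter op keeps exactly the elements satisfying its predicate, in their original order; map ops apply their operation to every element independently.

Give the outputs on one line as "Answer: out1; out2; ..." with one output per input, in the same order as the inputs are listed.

[-630]; [-1008]; [0]; [-756]; [-2016]; [-252]

Execution, op by op:
  [-42, -15, 23] -> [-252, -90, 138] -> [-252, -90] -> [-90, -252] -> [-630, -1764] -> [-630]
  [-24, -31, 20, -47, 8, -24, 17, 21, 11, 37] -> [-144, -186, 120, -282, 48, -144, 102, 126, 66, 222] -> [-144, -186, -282, -144] -> [-144, -282, -186, -144] -> [-1008, -1974, -1302, -1008] -> [-1008]
  [-46, -32, 35, -3, -36, -30, -46, 0, 40] -> [-276, -192, 210, -18, -216, -180, -276, 0, 240] -> [-276, -192, -18, -216, -180, -276, 0] -> [0, -276, -180, -216, -18, -192, -276] -> [0, -1932, -1260, -1512, -126, -1344, -1932] -> [0]
  [-35, -25, 23, -26, 17, -18] -> [-210, -150, 138, -156, 102, -108] -> [-210, -150, -156, -108] -> [-108, -156, -150, -210] -> [-756, -1092, -1050, -1470] -> [-756]
  [27, -30, 20, -48, 40, 50, 9] -> [162, -180, 120, -288, 240, 300, 54] -> [-180, -288] -> [-288, -180] -> [-2016, -1260] -> [-2016]
  [49, 45, 40, -5, 22, 42, -6] -> [294, 270, 240, -30, 132, 252, -36] -> [-30, -36] -> [-36, -30] -> [-252, -210] -> [-252]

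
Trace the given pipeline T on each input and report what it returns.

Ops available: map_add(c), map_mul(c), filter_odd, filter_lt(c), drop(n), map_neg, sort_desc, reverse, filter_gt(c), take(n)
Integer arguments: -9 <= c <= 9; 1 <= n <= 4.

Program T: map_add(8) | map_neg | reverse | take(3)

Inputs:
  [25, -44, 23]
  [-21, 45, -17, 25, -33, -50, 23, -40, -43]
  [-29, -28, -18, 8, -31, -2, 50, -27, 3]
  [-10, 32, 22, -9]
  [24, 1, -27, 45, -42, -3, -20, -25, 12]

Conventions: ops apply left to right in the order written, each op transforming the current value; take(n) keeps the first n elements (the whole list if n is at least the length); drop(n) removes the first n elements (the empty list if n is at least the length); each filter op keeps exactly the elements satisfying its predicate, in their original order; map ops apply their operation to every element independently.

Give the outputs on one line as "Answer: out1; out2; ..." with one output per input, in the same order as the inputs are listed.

[-31, 36, -33]; [35, 32, -31]; [-11, 19, -58]; [1, -30, -40]; [-20, 17, 12]

Execution, op by op:
  [25, -44, 23] -> [33, -36, 31] -> [-33, 36, -31] -> [-31, 36, -33] -> [-31, 36, -33]
  [-21, 45, -17, 25, -33, -50, 23, -40, -43] -> [-13, 53, -9, 33, -25, -42, 31, -32, -35] -> [13, -53, 9, -33, 25, 42, -31, 32, 35] -> [35, 32, -31, 42, 25, -33, 9, -53, 13] -> [35, 32, -31]
  [-29, -28, -18, 8, -31, -2, 50, -27, 3] -> [-21, -20, -10, 16, -23, 6, 58, -19, 11] -> [21, 20, 10, -16, 23, -6, -58, 19, -11] -> [-11, 19, -58, -6, 23, -16, 10, 20, 21] -> [-11, 19, -58]
  [-10, 32, 22, -9] -> [-2, 40, 30, -1] -> [2, -40, -30, 1] -> [1, -30, -40, 2] -> [1, -30, -40]
  [24, 1, -27, 45, -42, -3, -20, -25, 12] -> [32, 9, -19, 53, -34, 5, -12, -17, 20] -> [-32, -9, 19, -53, 34, -5, 12, 17, -20] -> [-20, 17, 12, -5, 34, -53, 19, -9, -32] -> [-20, 17, 12]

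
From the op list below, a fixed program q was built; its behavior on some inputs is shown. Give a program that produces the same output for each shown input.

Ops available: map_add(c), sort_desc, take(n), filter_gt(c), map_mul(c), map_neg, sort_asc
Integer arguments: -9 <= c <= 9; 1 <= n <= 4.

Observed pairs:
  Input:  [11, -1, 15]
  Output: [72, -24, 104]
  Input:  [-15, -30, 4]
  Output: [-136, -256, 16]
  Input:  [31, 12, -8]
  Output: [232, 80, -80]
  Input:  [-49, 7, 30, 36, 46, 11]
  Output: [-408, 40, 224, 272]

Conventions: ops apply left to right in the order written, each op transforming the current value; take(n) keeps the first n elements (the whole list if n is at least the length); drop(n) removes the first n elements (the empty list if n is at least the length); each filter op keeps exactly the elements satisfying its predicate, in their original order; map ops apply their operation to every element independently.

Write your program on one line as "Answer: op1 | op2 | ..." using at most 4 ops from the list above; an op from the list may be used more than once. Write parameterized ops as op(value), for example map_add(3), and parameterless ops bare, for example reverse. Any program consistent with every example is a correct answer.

map_add(-2) | map_neg | map_mul(-8) | take(4)

Check, running the answer program on each example:
  [11, -1, 15] -> [9, -3, 13] -> [-9, 3, -13] -> [72, -24, 104] -> [72, -24, 104]
  [-15, -30, 4] -> [-17, -32, 2] -> [17, 32, -2] -> [-136, -256, 16] -> [-136, -256, 16]
  [31, 12, -8] -> [29, 10, -10] -> [-29, -10, 10] -> [232, 80, -80] -> [232, 80, -80]
  [-49, 7, 30, 36, 46, 11] -> [-51, 5, 28, 34, 44, 9] -> [51, -5, -28, -34, -44, -9] -> [-408, 40, 224, 272, 352, 72] -> [-408, 40, 224, 272]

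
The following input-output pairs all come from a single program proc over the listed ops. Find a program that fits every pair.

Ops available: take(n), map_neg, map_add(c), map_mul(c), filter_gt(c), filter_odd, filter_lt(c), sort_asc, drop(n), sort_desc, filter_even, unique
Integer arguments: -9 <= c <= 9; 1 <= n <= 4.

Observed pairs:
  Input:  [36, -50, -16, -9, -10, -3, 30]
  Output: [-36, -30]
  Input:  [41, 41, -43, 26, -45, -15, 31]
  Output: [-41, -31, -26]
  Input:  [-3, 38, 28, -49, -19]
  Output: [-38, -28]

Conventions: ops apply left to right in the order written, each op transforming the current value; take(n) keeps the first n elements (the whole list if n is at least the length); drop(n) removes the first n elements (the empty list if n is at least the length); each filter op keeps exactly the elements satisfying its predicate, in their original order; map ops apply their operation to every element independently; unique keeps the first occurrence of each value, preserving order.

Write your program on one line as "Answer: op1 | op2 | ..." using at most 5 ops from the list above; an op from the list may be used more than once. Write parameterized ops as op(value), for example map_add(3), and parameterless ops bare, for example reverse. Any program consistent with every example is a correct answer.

filter_gt(3) | sort_desc | unique | map_mul(-1)

Check, running the answer program on each example:
  [36, -50, -16, -9, -10, -3, 30] -> [36, 30] -> [36, 30] -> [36, 30] -> [-36, -30]
  [41, 41, -43, 26, -45, -15, 31] -> [41, 41, 26, 31] -> [41, 41, 31, 26] -> [41, 31, 26] -> [-41, -31, -26]
  [-3, 38, 28, -49, -19] -> [38, 28] -> [38, 28] -> [38, 28] -> [-38, -28]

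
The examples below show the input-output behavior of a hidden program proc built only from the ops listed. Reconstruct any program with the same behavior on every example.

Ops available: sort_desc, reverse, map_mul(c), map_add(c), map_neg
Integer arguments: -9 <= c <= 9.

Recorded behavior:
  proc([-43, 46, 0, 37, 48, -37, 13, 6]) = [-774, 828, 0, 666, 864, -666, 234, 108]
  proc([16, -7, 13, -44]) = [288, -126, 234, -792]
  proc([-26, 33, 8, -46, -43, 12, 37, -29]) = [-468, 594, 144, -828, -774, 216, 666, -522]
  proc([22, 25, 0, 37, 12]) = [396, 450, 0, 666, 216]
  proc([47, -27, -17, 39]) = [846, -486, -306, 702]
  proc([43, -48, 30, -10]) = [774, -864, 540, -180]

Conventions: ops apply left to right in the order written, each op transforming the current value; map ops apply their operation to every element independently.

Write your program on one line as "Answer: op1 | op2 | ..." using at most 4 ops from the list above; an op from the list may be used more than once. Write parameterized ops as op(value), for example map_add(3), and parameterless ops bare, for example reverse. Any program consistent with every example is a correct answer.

reverse | map_mul(3) | map_mul(6) | reverse

Check, running the answer program on each example:
  [-43, 46, 0, 37, 48, -37, 13, 6] -> [6, 13, -37, 48, 37, 0, 46, -43] -> [18, 39, -111, 144, 111, 0, 138, -129] -> [108, 234, -666, 864, 666, 0, 828, -774] -> [-774, 828, 0, 666, 864, -666, 234, 108]
  [16, -7, 13, -44] -> [-44, 13, -7, 16] -> [-132, 39, -21, 48] -> [-792, 234, -126, 288] -> [288, -126, 234, -792]
  [-26, 33, 8, -46, -43, 12, 37, -29] -> [-29, 37, 12, -43, -46, 8, 33, -26] -> [-87, 111, 36, -129, -138, 24, 99, -78] -> [-522, 666, 216, -774, -828, 144, 594, -468] -> [-468, 594, 144, -828, -774, 216, 666, -522]
  [22, 25, 0, 37, 12] -> [12, 37, 0, 25, 22] -> [36, 111, 0, 75, 66] -> [216, 666, 0, 450, 396] -> [396, 450, 0, 666, 216]
  [47, -27, -17, 39] -> [39, -17, -27, 47] -> [117, -51, -81, 141] -> [702, -306, -486, 846] -> [846, -486, -306, 702]
  [43, -48, 30, -10] -> [-10, 30, -48, 43] -> [-30, 90, -144, 129] -> [-180, 540, -864, 774] -> [774, -864, 540, -180]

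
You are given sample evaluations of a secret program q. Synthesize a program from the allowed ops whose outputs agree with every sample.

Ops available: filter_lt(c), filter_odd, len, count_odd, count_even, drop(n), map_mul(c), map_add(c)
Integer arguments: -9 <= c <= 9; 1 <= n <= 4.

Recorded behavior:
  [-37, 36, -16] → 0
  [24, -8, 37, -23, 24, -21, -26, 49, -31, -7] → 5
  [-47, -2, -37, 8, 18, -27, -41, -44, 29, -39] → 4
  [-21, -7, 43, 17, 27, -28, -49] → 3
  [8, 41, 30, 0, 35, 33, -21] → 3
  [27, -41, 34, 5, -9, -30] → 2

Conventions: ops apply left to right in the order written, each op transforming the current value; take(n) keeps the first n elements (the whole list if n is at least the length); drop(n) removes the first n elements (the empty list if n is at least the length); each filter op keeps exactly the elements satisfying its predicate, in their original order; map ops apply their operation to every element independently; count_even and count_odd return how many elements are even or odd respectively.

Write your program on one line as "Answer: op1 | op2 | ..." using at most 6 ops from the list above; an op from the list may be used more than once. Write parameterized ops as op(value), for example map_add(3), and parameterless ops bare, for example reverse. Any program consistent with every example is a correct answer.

map_mul(-1) | map_mul(-9) | drop(3) | map_add(-2) | count_odd

Check, running the answer program on each example:
  [-37, 36, -16] -> [37, -36, 16] -> [-333, 324, -144] -> [] -> [] -> 0
  [24, -8, 37, -23, 24, -21, -26, 49, -31, -7] -> [-24, 8, -37, 23, -24, 21, 26, -49, 31, 7] -> [216, -72, 333, -207, 216, -189, -234, 441, -279, -63] -> [-207, 216, -189, -234, 441, -279, -63] -> [-209, 214, -191, -236, 439, -281, -65] -> 5
  [-47, -2, -37, 8, 18, -27, -41, -44, 29, -39] -> [47, 2, 37, -8, -18, 27, 41, 44, -29, 39] -> [-423, -18, -333, 72, 162, -243, -369, -396, 261, -351] -> [72, 162, -243, -369, -396, 261, -351] -> [70, 160, -245, -371, -398, 259, -353] -> 4
  [-21, -7, 43, 17, 27, -28, -49] -> [21, 7, -43, -17, -27, 28, 49] -> [-189, -63, 387, 153, 243, -252, -441] -> [153, 243, -252, -441] -> [151, 241, -254, -443] -> 3
  [8, 41, 30, 0, 35, 33, -21] -> [-8, -41, -30, 0, -35, -33, 21] -> [72, 369, 270, 0, 315, 297, -189] -> [0, 315, 297, -189] -> [-2, 313, 295, -191] -> 3
  [27, -41, 34, 5, -9, -30] -> [-27, 41, -34, -5, 9, 30] -> [243, -369, 306, 45, -81, -270] -> [45, -81, -270] -> [43, -83, -272] -> 2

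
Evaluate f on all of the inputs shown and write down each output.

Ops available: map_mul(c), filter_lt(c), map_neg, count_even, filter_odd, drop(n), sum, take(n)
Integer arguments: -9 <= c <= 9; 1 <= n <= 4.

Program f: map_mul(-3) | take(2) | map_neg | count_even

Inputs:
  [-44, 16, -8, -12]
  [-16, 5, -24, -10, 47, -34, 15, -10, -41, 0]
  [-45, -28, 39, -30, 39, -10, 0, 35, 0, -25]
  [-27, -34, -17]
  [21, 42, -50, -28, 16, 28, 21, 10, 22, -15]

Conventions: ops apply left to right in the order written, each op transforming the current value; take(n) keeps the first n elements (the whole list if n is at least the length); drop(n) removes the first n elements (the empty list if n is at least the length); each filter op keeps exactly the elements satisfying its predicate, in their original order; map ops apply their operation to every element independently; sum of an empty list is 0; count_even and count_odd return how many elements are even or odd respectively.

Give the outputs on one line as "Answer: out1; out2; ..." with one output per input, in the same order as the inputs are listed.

2; 1; 1; 1; 1

Execution, op by op:
  [-44, 16, -8, -12] -> [132, -48, 24, 36] -> [132, -48] -> [-132, 48] -> 2
  [-16, 5, -24, -10, 47, -34, 15, -10, -41, 0] -> [48, -15, 72, 30, -141, 102, -45, 30, 123, 0] -> [48, -15] -> [-48, 15] -> 1
  [-45, -28, 39, -30, 39, -10, 0, 35, 0, -25] -> [135, 84, -117, 90, -117, 30, 0, -105, 0, 75] -> [135, 84] -> [-135, -84] -> 1
  [-27, -34, -17] -> [81, 102, 51] -> [81, 102] -> [-81, -102] -> 1
  [21, 42, -50, -28, 16, 28, 21, 10, 22, -15] -> [-63, -126, 150, 84, -48, -84, -63, -30, -66, 45] -> [-63, -126] -> [63, 126] -> 1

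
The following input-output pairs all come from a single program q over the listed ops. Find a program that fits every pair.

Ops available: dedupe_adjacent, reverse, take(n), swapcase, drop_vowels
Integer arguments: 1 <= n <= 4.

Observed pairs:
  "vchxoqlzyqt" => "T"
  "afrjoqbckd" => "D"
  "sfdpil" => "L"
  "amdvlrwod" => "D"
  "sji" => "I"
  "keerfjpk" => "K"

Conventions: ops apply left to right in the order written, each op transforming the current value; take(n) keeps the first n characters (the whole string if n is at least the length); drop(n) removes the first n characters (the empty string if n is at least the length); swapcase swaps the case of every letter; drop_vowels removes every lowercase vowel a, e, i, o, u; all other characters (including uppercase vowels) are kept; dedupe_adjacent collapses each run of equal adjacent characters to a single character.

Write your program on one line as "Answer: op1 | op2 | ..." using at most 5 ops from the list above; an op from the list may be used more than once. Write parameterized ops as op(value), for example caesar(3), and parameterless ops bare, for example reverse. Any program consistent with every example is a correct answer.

dedupe_adjacent | swapcase | reverse | take(1)

Check, running the answer program on each example:
  "vchxoqlzyqt" -> "vchxoqlzyqt" -> "VCHXOQLZYQT" -> "TQYZLQOXHCV" -> "T"
  "afrjoqbckd" -> "afrjoqbckd" -> "AFRJOQBCKD" -> "DKCBQOJRFA" -> "D"
  "sfdpil" -> "sfdpil" -> "SFDPIL" -> "LIPDFS" -> "L"
  "amdvlrwod" -> "amdvlrwod" -> "AMDVLRWOD" -> "DOWRLVDMA" -> "D"
  "sji" -> "sji" -> "SJI" -> "IJS" -> "I"
  "keerfjpk" -> "kerfjpk" -> "KERFJPK" -> "KPJFREK" -> "K"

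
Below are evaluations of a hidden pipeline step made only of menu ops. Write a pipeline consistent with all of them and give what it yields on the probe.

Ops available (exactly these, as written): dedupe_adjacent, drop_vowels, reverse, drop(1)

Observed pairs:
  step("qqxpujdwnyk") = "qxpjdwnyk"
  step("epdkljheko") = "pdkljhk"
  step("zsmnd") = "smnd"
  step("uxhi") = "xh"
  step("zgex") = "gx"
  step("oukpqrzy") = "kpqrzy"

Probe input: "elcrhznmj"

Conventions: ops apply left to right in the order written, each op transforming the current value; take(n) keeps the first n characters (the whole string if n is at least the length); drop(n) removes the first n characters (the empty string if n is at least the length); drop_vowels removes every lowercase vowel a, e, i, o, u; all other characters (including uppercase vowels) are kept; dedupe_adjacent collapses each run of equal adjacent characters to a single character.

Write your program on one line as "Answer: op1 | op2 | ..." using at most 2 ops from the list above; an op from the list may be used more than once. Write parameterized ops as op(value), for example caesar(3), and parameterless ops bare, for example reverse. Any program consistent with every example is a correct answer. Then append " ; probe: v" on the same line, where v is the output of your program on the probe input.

drop(1) | drop_vowels ; probe: "lcrhznmj"

Check, running the answer program on each example:
  "qqxpujdwnyk" -> "qxpujdwnyk" -> "qxpjdwnyk"
  "epdkljheko" -> "pdkljheko" -> "pdkljhk"
  "zsmnd" -> "smnd" -> "smnd"
  "uxhi" -> "xhi" -> "xh"
  "zgex" -> "gex" -> "gx"
  "oukpqrzy" -> "ukpqrzy" -> "kpqrzy"
  probe: "elcrhznmj" -> "lcrhznmj" -> "lcrhznmj"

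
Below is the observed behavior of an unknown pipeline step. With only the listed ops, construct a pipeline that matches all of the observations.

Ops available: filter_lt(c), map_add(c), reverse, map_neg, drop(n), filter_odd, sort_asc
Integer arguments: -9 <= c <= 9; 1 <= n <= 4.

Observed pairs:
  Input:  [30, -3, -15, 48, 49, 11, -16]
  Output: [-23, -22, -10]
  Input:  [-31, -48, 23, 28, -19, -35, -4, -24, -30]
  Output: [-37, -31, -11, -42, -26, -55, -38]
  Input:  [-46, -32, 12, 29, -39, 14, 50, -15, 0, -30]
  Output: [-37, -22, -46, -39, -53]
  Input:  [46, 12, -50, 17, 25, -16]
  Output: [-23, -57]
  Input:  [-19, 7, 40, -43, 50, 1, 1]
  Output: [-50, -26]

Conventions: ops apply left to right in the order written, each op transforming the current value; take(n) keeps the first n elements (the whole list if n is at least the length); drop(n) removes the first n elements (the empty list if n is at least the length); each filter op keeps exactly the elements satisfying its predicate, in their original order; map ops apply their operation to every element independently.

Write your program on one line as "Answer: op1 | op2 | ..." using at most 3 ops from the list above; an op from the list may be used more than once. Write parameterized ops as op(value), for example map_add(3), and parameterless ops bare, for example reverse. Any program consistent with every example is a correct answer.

reverse | map_add(-7) | filter_lt(-7)

Check, running the answer program on each example:
  [30, -3, -15, 48, 49, 11, -16] -> [-16, 11, 49, 48, -15, -3, 30] -> [-23, 4, 42, 41, -22, -10, 23] -> [-23, -22, -10]
  [-31, -48, 23, 28, -19, -35, -4, -24, -30] -> [-30, -24, -4, -35, -19, 28, 23, -48, -31] -> [-37, -31, -11, -42, -26, 21, 16, -55, -38] -> [-37, -31, -11, -42, -26, -55, -38]
  [-46, -32, 12, 29, -39, 14, 50, -15, 0, -30] -> [-30, 0, -15, 50, 14, -39, 29, 12, -32, -46] -> [-37, -7, -22, 43, 7, -46, 22, 5, -39, -53] -> [-37, -22, -46, -39, -53]
  [46, 12, -50, 17, 25, -16] -> [-16, 25, 17, -50, 12, 46] -> [-23, 18, 10, -57, 5, 39] -> [-23, -57]
  [-19, 7, 40, -43, 50, 1, 1] -> [1, 1, 50, -43, 40, 7, -19] -> [-6, -6, 43, -50, 33, 0, -26] -> [-50, -26]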